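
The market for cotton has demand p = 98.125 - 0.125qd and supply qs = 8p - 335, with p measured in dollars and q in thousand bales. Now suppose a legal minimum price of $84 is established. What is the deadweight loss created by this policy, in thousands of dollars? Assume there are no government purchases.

Rearranging demand gives qd = 785 - 8p. In a free market, 785 - 8p = 8p - 335 gives the equilibrium p* = 70, q* = 225.
Because the floor (84) lies above the market-clearing price, it is binding.
At p = 84: qd = 785 - 8·84 = 113 and qs = 8·84 - 335 = 337.
Quantity traded falls to 113. At q = 113 the demand price is (785 - 113)/8 = 84 and the supply price is (335 + 113)/8 = 56.
Deadweight loss = ½ · (84 - 56) · (225 - 113) = ½ · 28 · 112 = 1568.

1568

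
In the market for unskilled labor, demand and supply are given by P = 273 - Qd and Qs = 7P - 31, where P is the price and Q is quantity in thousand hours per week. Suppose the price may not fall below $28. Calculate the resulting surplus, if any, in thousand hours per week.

0

Rearranging demand gives Qd = 273 - P. Equilibrium: 273 - P = 7P - 31, so 304 = 8P and P* = 38, Q* = 235.
Since 28 is below P* = 38, the floor does not bind and the free-market outcome prevails.
Since the control does not bind, there is no surplus.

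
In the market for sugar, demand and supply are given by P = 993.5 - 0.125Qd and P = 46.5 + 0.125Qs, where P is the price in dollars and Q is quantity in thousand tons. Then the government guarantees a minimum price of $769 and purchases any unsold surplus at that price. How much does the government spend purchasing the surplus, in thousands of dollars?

3063696

Rearranging demand gives Qd = 7948 - 8P; rearranging supply gives Qs = 8P - 372. Without the control the market clears where 7948 - 8P = 8P - 372, i.e. P* = 520 and Q* = 3788.
The floor of 769 is above the equilibrium price 520, so it binds.
At P = 769: Qd = 7948 - 8·769 = 1796 and Qs = 8·769 - 372 = 5780.
Surplus = Qs - Qd = 3984.
Government expenditure = surplus × support price = 3984 × 769 = 3063696.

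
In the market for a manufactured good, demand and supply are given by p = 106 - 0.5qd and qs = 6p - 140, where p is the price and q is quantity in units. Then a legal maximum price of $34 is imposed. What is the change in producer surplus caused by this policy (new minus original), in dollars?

Rearranging demand gives qd = 212 - 2p. In a free market, 212 - 2p = 6p - 140 gives the equilibrium p* = 44, q* = 124.
The ceiling of 34 is below the equilibrium price 44, so it binds.
At p = 34: qd = 212 - 2·34 = 144 and qs = 6·34 - 140 = 64.
Producer surplus without the control is ½ · (44 - 70/3) · 124 = 3844/3.
With the ceiling, producers sell 64 units at 34, so PS = ½ · (34 - 70/3) · 64 = 1024/3.
Change in producer surplus = 1024/3 - 3844/3 = -940.

-940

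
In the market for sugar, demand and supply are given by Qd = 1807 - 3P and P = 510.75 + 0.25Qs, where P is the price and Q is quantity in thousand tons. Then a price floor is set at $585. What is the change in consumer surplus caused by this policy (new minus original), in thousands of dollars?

-3657.5

Rearranging supply gives Qs = 4P - 2043. Without the control the market clears where 1807 - 3P = 4P - 2043, i.e. P* = 550 and Q* = 157.
Since 585 > 550, the floor is binding.
At P = 585: Qd = 1807 - 3·585 = 52 and Qs = 4·585 - 2043 = 297.
Consumer surplus without the control is ½ · (1807/3 - 550) · 157 = 24649/6.
With the floor, consumers buy 52 units at 585, so CS = ½ · (1807/3 - 585) · 52 = 1352/3.
Change in consumer surplus = 1352/3 - 24649/6 = -3657.5.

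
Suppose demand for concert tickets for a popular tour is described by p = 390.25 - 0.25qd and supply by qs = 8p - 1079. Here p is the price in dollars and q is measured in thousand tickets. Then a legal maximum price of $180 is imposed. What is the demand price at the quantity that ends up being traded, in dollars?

Rearranging demand gives qd = 1561 - 4p. Equilibrium: 1561 - 4p = 8p - 1079, so 2640 = 12p and p* = 220, q* = 681.
Because the ceiling (180) lies below the market-clearing price, it is binding.
At p = 180: qd = 1561 - 4·180 = 841 and qs = 8·180 - 1079 = 361.
Only 361 units reach the market. On the demand curve, the marginal buyer's willingness to pay at q = 361 is (1561 - 361)/4 = 300.

300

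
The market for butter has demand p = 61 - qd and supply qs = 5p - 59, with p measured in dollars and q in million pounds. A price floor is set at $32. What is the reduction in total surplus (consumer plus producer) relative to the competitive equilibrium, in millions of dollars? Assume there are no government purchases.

86.4

Rearranging demand gives qd = 61 - p. Without the control the market clears where 61 - p = 5p - 59, i.e. p* = 20 and q* = 41.
Because the floor (32) lies above the market-clearing price, it is binding.
At p = 32: qd = 61 - 32 = 29 and qs = 5·32 - 59 = 101.
Quantity traded falls to 29. At q = 29 the demand price is 61 - 29 = 32 and the supply price is (59 + 29)/5 = 17.6.
Deadweight loss = ½ · (32 - 17.6) · (41 - 29) = ½ · 14.4 · 12 = 86.4.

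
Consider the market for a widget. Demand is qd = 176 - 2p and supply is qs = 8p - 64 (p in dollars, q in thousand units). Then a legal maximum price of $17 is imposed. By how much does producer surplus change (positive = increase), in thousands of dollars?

-700

Without the control the market clears where 176 - 2p = 8p - 64, i.e. p* = 24 and q* = 128.
Since 17 < 24, the ceiling is binding.
At p = 17: qd = 176 - 2·17 = 142 and qs = 8·17 - 64 = 72.
Producer surplus without the control is ½ · (24 - 8) · 128 = 1024.
With the ceiling, producers sell 72 units at 17, so PS = ½ · (17 - 8) · 72 = 324.
Change in producer surplus = 324 - 1024 = -700.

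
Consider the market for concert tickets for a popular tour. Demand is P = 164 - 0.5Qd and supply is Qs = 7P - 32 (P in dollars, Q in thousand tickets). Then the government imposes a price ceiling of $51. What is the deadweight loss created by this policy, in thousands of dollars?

Rearranging demand gives Qd = 328 - 2P. Equilibrium: 328 - 2P = 7P - 32, so 360 = 9P and P* = 40, Q* = 248.
The ceiling of 51 is above the equilibrium price 40, so it is not binding; the market clears at P* = 40, Q* = 248.
Since the control does not bind, no trades are prevented and deadweight loss is zero.

0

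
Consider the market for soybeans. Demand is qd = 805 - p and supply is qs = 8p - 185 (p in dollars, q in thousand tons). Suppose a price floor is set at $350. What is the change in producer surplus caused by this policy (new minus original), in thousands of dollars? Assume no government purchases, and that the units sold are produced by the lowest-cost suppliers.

105600

Equilibrium: 805 - p = 8p - 185, so 990 = 9p and p* = 110, q* = 695.
The floor of 350 is above the equilibrium price 110, so it binds.
At p = 350: qd = 805 - 350 = 455 and qs = 8·350 - 185 = 2615.
Producer surplus without the control is ½ · (110 - 23.125) · 695 = 30189.0625.
With the floor, 455 units are sold at 350. The supply price at q = 455 is 80, so PS = ½ · [(350 - 23.125) + (350 - 80)] · 455 = 135789.0625.
Change in producer surplus = 135789.0625 - 30189.0625 = 105600.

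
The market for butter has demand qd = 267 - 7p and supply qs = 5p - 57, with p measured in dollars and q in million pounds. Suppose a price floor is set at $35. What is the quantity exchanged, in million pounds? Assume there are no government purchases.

Without the control the market clears where 267 - 7p = 5p - 57, i.e. p* = 27 and q* = 78.
Because the floor (35) lies above the market-clearing price, it is binding.
At p = 35: qd = 267 - 7·35 = 22 and qs = 5·35 - 57 = 118.
The quantity actually transacted is the short side, demand: 22.

22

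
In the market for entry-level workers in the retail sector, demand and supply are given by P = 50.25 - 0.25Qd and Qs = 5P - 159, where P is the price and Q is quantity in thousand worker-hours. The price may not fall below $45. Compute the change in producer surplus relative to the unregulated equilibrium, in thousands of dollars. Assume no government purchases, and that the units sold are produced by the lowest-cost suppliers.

65

Rearranging demand gives Qd = 201 - 4P. Setting quantity demanded equal to quantity supplied, 201 - 4P = 5P - 159, gives P* = 40 and Q* = 41.
The floor of 45 is above the equilibrium price 40, so it binds.
At P = 45: Qd = 201 - 4·45 = 21 and Qs = 5·45 - 159 = 66.
Producer surplus without the control is ½ · (40 - 31.8) · 41 = 168.1.
With the floor, 21 units are sold at 45. The supply price at Q = 21 is 36, so PS = ½ · [(45 - 31.8) + (45 - 36)] · 21 = 233.1.
Change in producer surplus = 233.1 - 168.1 = 65.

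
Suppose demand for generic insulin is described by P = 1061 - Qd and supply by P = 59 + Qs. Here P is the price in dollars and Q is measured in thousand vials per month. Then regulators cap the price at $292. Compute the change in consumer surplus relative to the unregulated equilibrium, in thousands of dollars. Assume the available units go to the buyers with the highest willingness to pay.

Rearranging demand gives Qd = 1061 - P; rearranging supply gives Qs = P - 59. In a free market, 1061 - P = P - 59 gives the equilibrium P* = 560, Q* = 501.
The ceiling of 292 is below the equilibrium price 560, so it binds.
At P = 292: Qd = 1061 - 292 = 769 and Qs = 292 - 59 = 233.
Consumer surplus without the control is ½ · (1061 - 560) · 501 = 125500.5.
With the ceiling, 233 units are sold at 292 (assume they go to the highest-value buyers). The demand price at Q = 233 is 828, so CS = ½ · [(1061 - 292) + (828 - 292)] · 233 = 152032.5.
Change in consumer surplus = 152032.5 - 125500.5 = 26532.

26532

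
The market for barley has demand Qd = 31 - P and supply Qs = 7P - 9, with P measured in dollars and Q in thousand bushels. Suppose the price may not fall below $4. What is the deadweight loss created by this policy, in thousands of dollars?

Equilibrium: 31 - P = 7P - 9, so 40 = 8P and P* = 5, Q* = 26.
The floor of 4 is below the equilibrium price 5, so it is not binding; the market clears at P* = 5, Q* = 26.
Since the control does not bind, no trades are prevented and deadweight loss is zero.

0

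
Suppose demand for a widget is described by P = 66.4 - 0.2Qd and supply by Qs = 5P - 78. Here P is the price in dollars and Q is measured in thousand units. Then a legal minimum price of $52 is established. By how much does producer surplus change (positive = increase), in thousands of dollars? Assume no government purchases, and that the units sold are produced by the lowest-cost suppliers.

Rearranging demand gives Qd = 332 - 5P. Without the control the market clears where 332 - 5P = 5P - 78, i.e. P* = 41 and Q* = 127.
Since 52 > 41, the floor is binding.
At P = 52: Qd = 332 - 5·52 = 72 and Qs = 5·52 - 78 = 182.
Producer surplus without the control is ½ · (41 - 15.6) · 127 = 1612.9.
With the floor, 72 units are sold at 52. The supply price at Q = 72 is 30, so PS = ½ · [(52 - 15.6) + (52 - 30)] · 72 = 2102.4.
Change in producer surplus = 2102.4 - 1612.9 = 489.5.

489.5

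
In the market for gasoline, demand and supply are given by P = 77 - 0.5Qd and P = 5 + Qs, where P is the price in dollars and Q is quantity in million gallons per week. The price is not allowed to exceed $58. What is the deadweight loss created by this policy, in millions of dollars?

Rearranging demand gives Qd = 154 - 2P; rearranging supply gives Qs = P - 5. In a free market, 154 - 2P = P - 5 gives the equilibrium P* = 53, Q* = 48.
Since 58 is above P* = 53, the ceiling does not bind and the free-market outcome prevails.
Since the control does not bind, no trades are prevented and deadweight loss is zero.

0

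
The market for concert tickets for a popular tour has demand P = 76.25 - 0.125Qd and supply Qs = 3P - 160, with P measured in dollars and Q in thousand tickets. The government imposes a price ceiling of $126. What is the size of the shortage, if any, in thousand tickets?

Rearranging demand gives Qd = 610 - 8P. Without the control the market clears where 610 - 8P = 3P - 160, i.e. P* = 70 and Q* = 50.
The ceiling of 126 is above the equilibrium price 70, so it is not binding; the market clears at P* = 70, Q* = 50.
Since the control does not bind, there is no shortage.

0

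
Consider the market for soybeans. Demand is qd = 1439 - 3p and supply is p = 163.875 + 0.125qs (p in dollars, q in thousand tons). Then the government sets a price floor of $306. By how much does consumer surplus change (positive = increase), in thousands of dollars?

-33880

Rearranging supply gives qs = 8p - 1311. Setting quantity demanded equal to quantity supplied, 1439 - 3p = 8p - 1311, gives p* = 250 and q* = 689.
The floor of 306 is above the equilibrium price 250, so it binds.
At p = 306: qd = 1439 - 3·306 = 521 and qs = 8·306 - 1311 = 1137.
Consumer surplus without the control is ½ · (1439/3 - 250) · 689 = 474721/6.
With the floor, consumers buy 521 units at 306, so CS = ½ · (1439/3 - 306) · 521 = 271441/6.
Change in consumer surplus = 271441/6 - 474721/6 = -33880.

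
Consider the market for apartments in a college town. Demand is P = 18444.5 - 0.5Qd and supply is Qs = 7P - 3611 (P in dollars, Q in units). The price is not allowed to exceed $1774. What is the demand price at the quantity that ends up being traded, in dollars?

Rearranging demand gives Qd = 36889 - 2P. Without the control the market clears where 36889 - 2P = 7P - 3611, i.e. P* = 4500 and Q* = 27889.
Since 1774 < 4500, the ceiling is binding.
At P = 1774: Qd = 36889 - 2·1774 = 33341 and Qs = 7·1774 - 3611 = 8807.
Only 8807 units reach the market. On the demand curve, the marginal buyer's willingness to pay at Q = 8807 is (36889 - 8807)/2 = 14041.

14041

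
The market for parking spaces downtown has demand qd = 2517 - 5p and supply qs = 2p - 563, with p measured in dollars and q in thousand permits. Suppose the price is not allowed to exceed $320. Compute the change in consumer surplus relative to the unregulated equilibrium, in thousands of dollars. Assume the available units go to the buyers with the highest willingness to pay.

3480

Equilibrium: 2517 - 5p = 2p - 563, so 3080 = 7p and p* = 440, q* = 317.
Because the ceiling (320) lies below the market-clearing price, it is binding.
At p = 320: qd = 2517 - 5·320 = 917 and qs = 2·320 - 563 = 77.
Consumer surplus without the control is ½ · (503.4 - 440) · 317 = 10048.9.
With the ceiling, 77 units are sold at 320 (assume they go to the highest-value buyers). The demand price at q = 77 is 488, so CS = ½ · [(503.4 - 320) + (488 - 320)] · 77 = 13528.9.
Change in consumer surplus = 13528.9 - 10048.9 = 3480.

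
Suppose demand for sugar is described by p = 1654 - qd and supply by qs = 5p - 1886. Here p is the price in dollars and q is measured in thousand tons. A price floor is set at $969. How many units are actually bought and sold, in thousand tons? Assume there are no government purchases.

Rearranging demand gives qd = 1654 - p. Equilibrium: 1654 - p = 5p - 1886, so 3540 = 6p and p* = 590, q* = 1064.
Since 969 > 590, the floor is binding.
At p = 969: qd = 1654 - 969 = 685 and qs = 5·969 - 1886 = 2959.
The quantity actually transacted is the short side, demand: 685.

685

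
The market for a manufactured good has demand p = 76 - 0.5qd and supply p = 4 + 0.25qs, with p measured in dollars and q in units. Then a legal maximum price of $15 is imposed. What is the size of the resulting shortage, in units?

78

Rearranging demand gives qd = 152 - 2p; rearranging supply gives qs = 4p - 16. Equilibrium: 152 - 2p = 4p - 16, so 168 = 6p and p* = 28, q* = 96.
Because the ceiling (15) lies below the market-clearing price, it is binding.
At p = 15: qd = 152 - 2·15 = 122 and qs = 4·15 - 16 = 44.
Shortage = qd - qs = 122 - 44 = 78.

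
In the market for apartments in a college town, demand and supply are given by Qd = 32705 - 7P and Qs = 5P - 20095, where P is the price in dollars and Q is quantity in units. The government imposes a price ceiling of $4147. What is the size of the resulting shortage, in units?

Equilibrium: 32705 - 7P = 5P - 20095, so 52800 = 12P and P* = 4400, Q* = 1905.
Since 4147 < 4400, the ceiling is binding.
At P = 4147: Qd = 32705 - 7·4147 = 3676 and Qs = 5·4147 - 20095 = 640.
Shortage = Qd - Qs = 3676 - 640 = 3036.

3036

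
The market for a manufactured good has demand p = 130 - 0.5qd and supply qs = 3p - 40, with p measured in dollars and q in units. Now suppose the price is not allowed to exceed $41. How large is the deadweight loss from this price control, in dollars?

Rearranging demand gives qd = 260 - 2p. Setting quantity demanded equal to quantity supplied, 260 - 2p = 3p - 40, gives p* = 60 and q* = 140.
The ceiling of 41 is below the equilibrium price 60, so it binds.
At p = 41: qd = 260 - 2·41 = 178 and qs = 3·41 - 40 = 83.
Quantity traded falls to 83. At q = 83 the demand price is (260 - 83)/2 = 88.5 and the supply price is (40 + 83)/3 = 41.
Deadweight loss = ½ · (88.5 - 41) · (140 - 83) = ½ · 47.5 · 57 = 1353.75.

1353.75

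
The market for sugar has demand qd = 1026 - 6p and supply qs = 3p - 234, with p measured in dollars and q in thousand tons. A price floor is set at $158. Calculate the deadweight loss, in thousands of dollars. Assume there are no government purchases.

2916

Equilibrium: 1026 - 6p = 3p - 234, so 1260 = 9p and p* = 140, q* = 186.
The floor of 158 is above the equilibrium price 140, so it binds.
At p = 158: qd = 1026 - 6·158 = 78 and qs = 3·158 - 234 = 240.
Quantity traded falls to 78. At q = 78 the demand price is (1026 - 78)/6 = 158 and the supply price is (234 + 78)/3 = 104.
Deadweight loss = ½ · (158 - 104) · (186 - 78) = ½ · 54 · 108 = 2916.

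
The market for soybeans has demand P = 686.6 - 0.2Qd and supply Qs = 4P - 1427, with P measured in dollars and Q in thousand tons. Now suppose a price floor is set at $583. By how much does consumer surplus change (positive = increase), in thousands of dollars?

-26896.5

Rearranging demand gives Qd = 3433 - 5P. In a free market, 3433 - 5P = 4P - 1427 gives the equilibrium P* = 540, Q* = 733.
Since 583 > 540, the floor is binding.
At P = 583: Qd = 3433 - 5·583 = 518 and Qs = 4·583 - 1427 = 905.
Consumer surplus without the control is ½ · (686.6 - 540) · 733 = 53728.9.
With the floor, consumers buy 518 units at 583, so CS = ½ · (686.6 - 583) · 518 = 26832.4.
Change in consumer surplus = 26832.4 - 53728.9 = -26896.5.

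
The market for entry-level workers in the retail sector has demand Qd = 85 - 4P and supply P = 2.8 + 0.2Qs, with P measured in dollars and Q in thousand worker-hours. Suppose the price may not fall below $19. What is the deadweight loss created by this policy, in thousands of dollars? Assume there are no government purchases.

Rearranging supply gives Qs = 5P - 14. Without the control the market clears where 85 - 4P = 5P - 14, i.e. P* = 11 and Q* = 41.
Since 19 > 11, the floor is binding.
At P = 19: Qd = 85 - 4·19 = 9 and Qs = 5·19 - 14 = 81.
Quantity traded falls to 9. At Q = 9 the demand price is (85 - 9)/4 = 19 and the supply price is (14 + 9)/5 = 4.6.
Deadweight loss = ½ · (19 - 4.6) · (41 - 9) = ½ · 14.4 · 32 = 230.4.

230.4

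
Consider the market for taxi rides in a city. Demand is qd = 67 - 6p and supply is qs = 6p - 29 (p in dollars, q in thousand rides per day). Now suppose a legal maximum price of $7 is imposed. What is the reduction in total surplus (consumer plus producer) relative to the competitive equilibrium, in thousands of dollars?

6

Equilibrium: 67 - 6p = 6p - 29, so 96 = 12p and p* = 8, q* = 19.
The ceiling of 7 is below the equilibrium price 8, so it binds.
At p = 7: qd = 67 - 6·7 = 25 and qs = 6·7 - 29 = 13.
Quantity traded falls to 13. At q = 13 the demand price is (67 - 13)/6 = 9 and the supply price is (29 + 13)/6 = 7.
Deadweight loss = ½ · (9 - 7) · (19 - 13) = ½ · 2 · 6 = 6.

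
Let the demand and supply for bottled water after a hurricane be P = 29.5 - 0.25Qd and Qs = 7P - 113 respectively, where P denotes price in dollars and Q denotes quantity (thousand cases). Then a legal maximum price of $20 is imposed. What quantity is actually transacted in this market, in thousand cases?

27

Rearranging demand gives Qd = 118 - 4P. Equilibrium: 118 - 4P = 7P - 113, so 231 = 11P and P* = 21, Q* = 34.
Since 20 < 21, the ceiling is binding.
At P = 20: Qd = 118 - 4·20 = 38 and Qs = 7·20 - 113 = 27.
The quantity actually transacted is the short side, supply: 27.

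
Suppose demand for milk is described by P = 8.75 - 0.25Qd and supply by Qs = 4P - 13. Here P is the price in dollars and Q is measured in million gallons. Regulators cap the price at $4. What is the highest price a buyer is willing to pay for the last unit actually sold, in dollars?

Rearranging demand gives Qd = 35 - 4P. In a free market, 35 - 4P = 4P - 13 gives the equilibrium P* = 6, Q* = 11.
The ceiling of 4 is below the equilibrium price 6, so it binds.
At P = 4: Qd = 35 - 4·4 = 19 and Qs = 4·4 - 13 = 3.
Only 3 units reach the market. On the demand curve, the marginal buyer's willingness to pay at Q = 3 is (35 - 3)/4 = 8.

8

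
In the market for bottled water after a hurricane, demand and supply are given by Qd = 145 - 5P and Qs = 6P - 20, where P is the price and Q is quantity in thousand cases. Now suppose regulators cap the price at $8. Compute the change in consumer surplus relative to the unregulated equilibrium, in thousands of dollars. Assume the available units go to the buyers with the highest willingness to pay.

19.6

Without the control the market clears where 145 - 5P = 6P - 20, i.e. P* = 15 and Q* = 70.
Because the ceiling (8) lies below the market-clearing price, it is binding.
At P = 8: Qd = 145 - 5·8 = 105 and Qs = 6·8 - 20 = 28.
Consumer surplus without the control is ½ · (29 - 15) · 70 = 490.
With the ceiling, 28 units are sold at 8 (assume they go to the highest-value buyers). The demand price at Q = 28 is 23.4, so CS = ½ · [(29 - 8) + (23.4 - 8)] · 28 = 509.6.
Change in consumer surplus = 509.6 - 490 = 19.6.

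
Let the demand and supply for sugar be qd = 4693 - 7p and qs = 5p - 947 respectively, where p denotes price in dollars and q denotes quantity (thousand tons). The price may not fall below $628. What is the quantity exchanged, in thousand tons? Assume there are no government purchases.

In a free market, 4693 - 7p = 5p - 947 gives the equilibrium p* = 470, q* = 1403.
Because the floor (628) lies above the market-clearing price, it is binding.
At p = 628: qd = 4693 - 7·628 = 297 and qs = 5·628 - 947 = 2193.
The quantity actually transacted is the short side, demand: 297.

297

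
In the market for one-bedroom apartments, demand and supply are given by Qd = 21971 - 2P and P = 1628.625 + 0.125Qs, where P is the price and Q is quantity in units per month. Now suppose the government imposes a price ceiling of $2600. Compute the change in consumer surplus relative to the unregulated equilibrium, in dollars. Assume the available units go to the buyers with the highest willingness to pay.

-5966100

Rearranging supply gives Qs = 8P - 13029. Without the control the market clears where 21971 - 2P = 8P - 13029, i.e. P* = 3500 and Q* = 14971.
Since 2600 < 3500, the ceiling is binding.
At P = 2600: Qd = 21971 - 2·2600 = 16771 and Qs = 8·2600 - 13029 = 7771.
Consumer surplus without the control is ½ · (10985.5 - 3500) · 14971 = 56032710.25.
With the ceiling, 7771 units are sold at 2600 (assume they go to the highest-value buyers). The demand price at Q = 7771 is 7100, so CS = ½ · [(10985.5 - 2600) + (7100 - 2600)] · 7771 = 50066610.25.
Change in consumer surplus = 50066610.25 - 56032710.25 = -5966100.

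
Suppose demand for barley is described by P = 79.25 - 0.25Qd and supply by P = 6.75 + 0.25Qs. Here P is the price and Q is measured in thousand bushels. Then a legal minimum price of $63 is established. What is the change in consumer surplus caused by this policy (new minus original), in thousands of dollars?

Rearranging demand gives Qd = 317 - 4P; rearranging supply gives Qs = 4P - 27. Setting quantity demanded equal to quantity supplied, 317 - 4P = 4P - 27, gives P* = 43 and Q* = 145.
Because the floor (63) lies above the market-clearing price, it is binding.
At P = 63: Qd = 317 - 4·63 = 65 and Qs = 4·63 - 27 = 225.
Consumer surplus without the control is ½ · (79.25 - 43) · 145 = 2628.125.
With the floor, consumers buy 65 units at 63, so CS = ½ · (79.25 - 63) · 65 = 528.125.
Change in consumer surplus = 528.125 - 2628.125 = -2100.

-2100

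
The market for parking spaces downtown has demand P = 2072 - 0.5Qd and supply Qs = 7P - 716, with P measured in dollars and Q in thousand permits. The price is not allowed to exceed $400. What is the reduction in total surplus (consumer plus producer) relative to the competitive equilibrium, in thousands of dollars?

308700

Rearranging demand gives Qd = 4144 - 2P. Without the control the market clears where 4144 - 2P = 7P - 716, i.e. P* = 540 and Q* = 3064.
The ceiling of 400 is below the equilibrium price 540, so it binds.
At P = 400: Qd = 4144 - 2·400 = 3344 and Qs = 7·400 - 716 = 2084.
Quantity traded falls to 2084. At Q = 2084 the demand price is (4144 - 2084)/2 = 1030 and the supply price is (716 + 2084)/7 = 400.
Deadweight loss = ½ · (1030 - 400) · (3064 - 2084) = ½ · 630 · 980 = 308700.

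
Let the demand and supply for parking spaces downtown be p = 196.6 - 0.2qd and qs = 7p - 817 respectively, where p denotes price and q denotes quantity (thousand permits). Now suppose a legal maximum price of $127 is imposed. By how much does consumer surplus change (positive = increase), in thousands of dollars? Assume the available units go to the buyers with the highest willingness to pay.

Rearranging demand gives qd = 983 - 5p. Without the control the market clears where 983 - 5p = 7p - 817, i.e. p* = 150 and q* = 233.
Because the ceiling (127) lies below the market-clearing price, it is binding.
At p = 127: qd = 983 - 5·127 = 348 and qs = 7·127 - 817 = 72.
Consumer surplus without the control is ½ · (196.6 - 150) · 233 = 5428.9.
With the ceiling, 72 units are sold at 127 (assume they go to the highest-value buyers). The demand price at q = 72 is 182.2, so CS = ½ · [(196.6 - 127) + (182.2 - 127)] · 72 = 4492.8.
Change in consumer surplus = 4492.8 - 5428.9 = -936.1.

-936.1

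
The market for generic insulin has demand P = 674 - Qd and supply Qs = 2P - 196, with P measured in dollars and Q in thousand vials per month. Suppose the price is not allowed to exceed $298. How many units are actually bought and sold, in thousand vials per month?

Rearranging demand gives Qd = 674 - P. Equilibrium: 674 - P = 2P - 196, so 870 = 3P and P* = 290, Q* = 384.
The ceiling of 298 is above the equilibrium price 290, so it is not binding; the market clears at P* = 290, Q* = 384.

384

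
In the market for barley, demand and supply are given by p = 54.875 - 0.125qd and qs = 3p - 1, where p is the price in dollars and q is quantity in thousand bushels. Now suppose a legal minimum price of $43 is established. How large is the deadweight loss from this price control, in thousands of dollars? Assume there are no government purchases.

Rearranging demand gives qd = 439 - 8p. Equilibrium: 439 - 8p = 3p - 1, so 440 = 11p and p* = 40, q* = 119.
The floor of 43 is above the equilibrium price 40, so it binds.
At p = 43: qd = 439 - 8·43 = 95 and qs = 3·43 - 1 = 128.
Quantity traded falls to 95. At q = 95 the demand price is (439 - 95)/8 = 43 and the supply price is (1 + 95)/3 = 32.
Deadweight loss = ½ · (43 - 32) · (119 - 95) = ½ · 11 · 24 = 132.

132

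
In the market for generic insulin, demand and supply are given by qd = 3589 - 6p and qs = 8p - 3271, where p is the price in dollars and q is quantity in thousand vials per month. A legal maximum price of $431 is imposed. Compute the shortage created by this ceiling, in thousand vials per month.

826

Without the control the market clears where 3589 - 6p = 8p - 3271, i.e. p* = 490 and q* = 649.
Because the ceiling (431) lies below the market-clearing price, it is binding.
At p = 431: qd = 3589 - 6·431 = 1003 and qs = 8·431 - 3271 = 177.
Shortage = qd - qs = 1003 - 177 = 826.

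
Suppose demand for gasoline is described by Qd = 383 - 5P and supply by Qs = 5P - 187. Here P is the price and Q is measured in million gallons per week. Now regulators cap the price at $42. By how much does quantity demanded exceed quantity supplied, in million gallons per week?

150

Setting quantity demanded equal to quantity supplied, 383 - 5P = 5P - 187, gives P* = 57 and Q* = 98.
Because the ceiling (42) lies below the market-clearing price, it is binding.
At P = 42: Qd = 383 - 5·42 = 173 and Qs = 5·42 - 187 = 23.
Shortage = Qd - Qs = 173 - 23 = 150.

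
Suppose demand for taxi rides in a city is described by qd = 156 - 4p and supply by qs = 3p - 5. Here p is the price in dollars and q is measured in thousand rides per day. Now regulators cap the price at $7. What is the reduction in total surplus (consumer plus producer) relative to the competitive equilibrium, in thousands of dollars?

672

Equilibrium: 156 - 4p = 3p - 5, so 161 = 7p and p* = 23, q* = 64.
The ceiling of 7 is below the equilibrium price 23, so it binds.
At p = 7: qd = 156 - 4·7 = 128 and qs = 3·7 - 5 = 16.
Quantity traded falls to 16. At q = 16 the demand price is (156 - 16)/4 = 35 and the supply price is (5 + 16)/3 = 7.
Deadweight loss = ½ · (35 - 7) · (64 - 16) = ½ · 28 · 48 = 672.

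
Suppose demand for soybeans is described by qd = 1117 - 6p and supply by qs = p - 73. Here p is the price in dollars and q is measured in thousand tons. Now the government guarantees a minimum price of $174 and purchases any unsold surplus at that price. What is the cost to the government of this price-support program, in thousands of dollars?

4872

In a free market, 1117 - 6p = p - 73 gives the equilibrium p* = 170, q* = 97.
Because the floor (174) lies above the market-clearing price, it is binding.
At p = 174: qd = 1117 - 6·174 = 73 and qs = 174 - 73 = 101.
Surplus = qs - qd = 28.
Government expenditure = surplus × support price = 28 × 174 = 4872.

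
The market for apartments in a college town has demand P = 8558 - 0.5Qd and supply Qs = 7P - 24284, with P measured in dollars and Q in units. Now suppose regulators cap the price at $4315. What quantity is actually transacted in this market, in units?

5921

Rearranging demand gives Qd = 17116 - 2P. In a free market, 17116 - 2P = 7P - 24284 gives the equilibrium P* = 4600, Q* = 7916.
Because the ceiling (4315) lies below the market-clearing price, it is binding.
At P = 4315: Qd = 17116 - 2·4315 = 8486 and Qs = 7·4315 - 24284 = 5921.
The quantity actually transacted is the short side, supply: 5921.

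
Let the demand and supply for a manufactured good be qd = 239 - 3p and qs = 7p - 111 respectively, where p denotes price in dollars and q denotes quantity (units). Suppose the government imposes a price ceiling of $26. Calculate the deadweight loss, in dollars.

In a free market, 239 - 3p = 7p - 111 gives the equilibrium p* = 35, q* = 134.
Since 26 < 35, the ceiling is binding.
At p = 26: qd = 239 - 3·26 = 161 and qs = 7·26 - 111 = 71.
Quantity traded falls to 71. At q = 71 the demand price is (239 - 71)/3 = 56 and the supply price is (111 + 71)/7 = 26.
Deadweight loss = ½ · (56 - 26) · (134 - 71) = ½ · 30 · 63 = 945.

945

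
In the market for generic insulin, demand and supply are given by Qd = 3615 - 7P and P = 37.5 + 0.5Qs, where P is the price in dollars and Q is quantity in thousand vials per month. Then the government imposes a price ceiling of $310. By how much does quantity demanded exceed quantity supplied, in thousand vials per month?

Rearranging supply gives Qs = 2P - 75. Equilibrium: 3615 - 7P = 2P - 75, so 3690 = 9P and P* = 410, Q* = 745.
The ceiling of 310 is below the equilibrium price 410, so it binds.
At P = 310: Qd = 3615 - 7·310 = 1445 and Qs = 2·310 - 75 = 545.
Shortage = Qd - Qs = 1445 - 545 = 900.

900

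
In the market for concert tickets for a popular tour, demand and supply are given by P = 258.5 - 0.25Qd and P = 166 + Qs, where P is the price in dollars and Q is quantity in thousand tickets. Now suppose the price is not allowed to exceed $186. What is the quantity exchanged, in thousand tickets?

Rearranging demand gives Qd = 1034 - 4P; rearranging supply gives Qs = P - 166. Equilibrium: 1034 - 4P = P - 166, so 1200 = 5P and P* = 240, Q* = 74.
Because the ceiling (186) lies below the market-clearing price, it is binding.
At P = 186: Qd = 1034 - 4·186 = 290 and Qs = 186 - 166 = 20.
The quantity actually transacted is the short side, supply: 20.

20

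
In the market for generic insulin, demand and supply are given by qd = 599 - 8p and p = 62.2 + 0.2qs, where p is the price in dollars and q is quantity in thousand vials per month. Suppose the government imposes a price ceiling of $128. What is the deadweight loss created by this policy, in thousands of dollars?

0

Rearranging supply gives qs = 5p - 311. Setting quantity demanded equal to quantity supplied, 599 - 8p = 5p - 311, gives p* = 70 and q* = 39.
The ceiling of 128 is above the equilibrium price 70, so it is not binding; the market clears at p* = 70, q* = 39.
Since the control does not bind, no trades are prevented and deadweight loss is zero.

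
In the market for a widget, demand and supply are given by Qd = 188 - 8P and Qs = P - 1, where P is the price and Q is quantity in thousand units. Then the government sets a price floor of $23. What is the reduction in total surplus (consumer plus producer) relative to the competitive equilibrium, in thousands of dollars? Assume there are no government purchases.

144

Without the control the market clears where 188 - 8P = P - 1, i.e. P* = 21 and Q* = 20.
Because the floor (23) lies above the market-clearing price, it is binding.
At P = 23: Qd = 188 - 8·23 = 4 and Qs = 23 - 1 = 22.
Quantity traded falls to 4. At Q = 4 the demand price is (188 - 4)/8 = 23 and the supply price is 1 + 4 = 5.
Deadweight loss = ½ · (23 - 5) · (20 - 4) = ½ · 18 · 16 = 144.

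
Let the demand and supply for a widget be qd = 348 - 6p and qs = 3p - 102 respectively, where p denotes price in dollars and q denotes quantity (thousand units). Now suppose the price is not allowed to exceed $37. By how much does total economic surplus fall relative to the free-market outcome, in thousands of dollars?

380.25

Setting quantity demanded equal to quantity supplied, 348 - 6p = 3p - 102, gives p* = 50 and q* = 48.
Since 37 < 50, the ceiling is binding.
At p = 37: qd = 348 - 6·37 = 126 and qs = 3·37 - 102 = 9.
Quantity traded falls to 9. At q = 9 the demand price is (348 - 9)/6 = 56.5 and the supply price is (102 + 9)/3 = 37.
Deadweight loss = ½ · (56.5 - 37) · (48 - 9) = ½ · 19.5 · 39 = 380.25.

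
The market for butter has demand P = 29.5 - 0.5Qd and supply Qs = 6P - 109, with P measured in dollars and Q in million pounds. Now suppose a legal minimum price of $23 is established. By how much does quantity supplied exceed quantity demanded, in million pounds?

Rearranging demand gives Qd = 59 - 2P. Without the control the market clears where 59 - 2P = 6P - 109, i.e. P* = 21 and Q* = 17.
Because the floor (23) lies above the market-clearing price, it is binding.
At P = 23: Qd = 59 - 2·23 = 13 and Qs = 6·23 - 109 = 29.
Surplus = Qs - Qd = 29 - 13 = 16.

16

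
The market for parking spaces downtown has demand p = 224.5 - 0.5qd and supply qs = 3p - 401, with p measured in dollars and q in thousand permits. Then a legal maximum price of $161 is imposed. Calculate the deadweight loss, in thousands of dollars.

Rearranging demand gives qd = 449 - 2p. Setting quantity demanded equal to quantity supplied, 449 - 2p = 3p - 401, gives p* = 170 and q* = 109.
Because the ceiling (161) lies below the market-clearing price, it is binding.
At p = 161: qd = 449 - 2·161 = 127 and qs = 3·161 - 401 = 82.
Quantity traded falls to 82. At q = 82 the demand price is (449 - 82)/2 = 183.5 and the supply price is (401 + 82)/3 = 161.
Deadweight loss = ½ · (183.5 - 161) · (109 - 82) = ½ · 22.5 · 27 = 303.75.

303.75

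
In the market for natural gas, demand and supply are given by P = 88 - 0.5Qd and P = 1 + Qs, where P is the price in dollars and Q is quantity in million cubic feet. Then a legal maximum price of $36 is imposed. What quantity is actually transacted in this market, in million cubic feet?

Rearranging demand gives Qd = 176 - 2P; rearranging supply gives Qs = P - 1. Without the control the market clears where 176 - 2P = P - 1, i.e. P* = 59 and Q* = 58.
The ceiling of 36 is below the equilibrium price 59, so it binds.
At P = 36: Qd = 176 - 2·36 = 104 and Qs = 36 - 1 = 35.
The quantity actually transacted is the short side, supply: 35.

35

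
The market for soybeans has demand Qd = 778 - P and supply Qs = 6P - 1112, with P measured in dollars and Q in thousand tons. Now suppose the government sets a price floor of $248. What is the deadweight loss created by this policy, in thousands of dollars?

0

In a free market, 778 - P = 6P - 1112 gives the equilibrium P* = 270, Q* = 508.
Since 248 is below P* = 270, the floor does not bind and the free-market outcome prevails.
Since the control does not bind, no trades are prevented and deadweight loss is zero.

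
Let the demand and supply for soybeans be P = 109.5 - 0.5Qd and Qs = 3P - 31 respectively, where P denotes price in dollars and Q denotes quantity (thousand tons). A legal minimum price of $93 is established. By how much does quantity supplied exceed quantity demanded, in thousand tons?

215

Rearranging demand gives Qd = 219 - 2P. Without the control the market clears where 219 - 2P = 3P - 31, i.e. P* = 50 and Q* = 119.
The floor of 93 is above the equilibrium price 50, so it binds.
At P = 93: Qd = 219 - 2·93 = 33 and Qs = 3·93 - 31 = 248.
Surplus = Qs - Qd = 248 - 33 = 215.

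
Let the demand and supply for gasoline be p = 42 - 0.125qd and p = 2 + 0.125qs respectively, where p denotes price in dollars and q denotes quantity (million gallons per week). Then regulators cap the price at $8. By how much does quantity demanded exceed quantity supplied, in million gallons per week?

Rearranging demand gives qd = 336 - 8p; rearranging supply gives qs = 8p - 16. Equilibrium: 336 - 8p = 8p - 16, so 352 = 16p and p* = 22, q* = 160.
Since 8 < 22, the ceiling is binding.
At p = 8: qd = 336 - 8·8 = 272 and qs = 8·8 - 16 = 48.
Shortage = qd - qs = 272 - 48 = 224.

224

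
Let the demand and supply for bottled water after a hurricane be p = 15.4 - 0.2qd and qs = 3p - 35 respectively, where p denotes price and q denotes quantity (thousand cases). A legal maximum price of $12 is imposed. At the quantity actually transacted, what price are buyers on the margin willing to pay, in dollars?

15.2

Rearranging demand gives qd = 77 - 5p. Without the control the market clears where 77 - 5p = 3p - 35, i.e. p* = 14 and q* = 7.
Because the ceiling (12) lies below the market-clearing price, it is binding.
At p = 12: qd = 77 - 5·12 = 17 and qs = 3·12 - 35 = 1.
Only 1 units reach the market. On the demand curve, the marginal buyer's willingness to pay at q = 1 is (77 - 1)/5 = 15.2.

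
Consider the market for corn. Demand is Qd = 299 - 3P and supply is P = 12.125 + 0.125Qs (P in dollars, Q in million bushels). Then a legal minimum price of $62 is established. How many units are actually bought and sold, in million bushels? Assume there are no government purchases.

113

Rearranging supply gives Qs = 8P - 97. Setting quantity demanded equal to quantity supplied, 299 - 3P = 8P - 97, gives P* = 36 and Q* = 191.
Because the floor (62) lies above the market-clearing price, it is binding.
At P = 62: Qd = 299 - 3·62 = 113 and Qs = 8·62 - 97 = 399.
The quantity actually transacted is the short side, demand: 113.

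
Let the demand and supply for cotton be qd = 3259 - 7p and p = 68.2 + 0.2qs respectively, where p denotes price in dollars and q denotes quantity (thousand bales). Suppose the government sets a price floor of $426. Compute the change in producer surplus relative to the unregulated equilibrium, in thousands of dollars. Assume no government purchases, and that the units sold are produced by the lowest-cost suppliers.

Rearranging supply gives qs = 5p - 341. Equilibrium: 3259 - 7p = 5p - 341, so 3600 = 12p and p* = 300, q* = 1159.
Since 426 > 300, the floor is binding.
At p = 426: qd = 3259 - 7·426 = 277 and qs = 5·426 - 341 = 1789.
Producer surplus without the control is ½ · (300 - 68.2) · 1159 = 134328.1.
With the floor, 277 units are sold at 426. The supply price at q = 277 is 123.6, so PS = ½ · [(426 - 68.2) + (426 - 123.6)] · 277 = 91437.7.
Change in producer surplus = 91437.7 - 134328.1 = -42890.4.

-42890.4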